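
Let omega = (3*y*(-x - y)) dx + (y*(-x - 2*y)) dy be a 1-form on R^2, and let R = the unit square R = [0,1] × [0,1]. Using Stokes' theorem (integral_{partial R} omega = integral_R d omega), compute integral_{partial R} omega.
integral_(partial R) omega = 4

Stokes: integral_partial_R omega = integral_R d omega with d omega = (∂Q/∂x - ∂P/∂y) dx ∧ dy.
  ∂Q/∂x = -y
  ∂P/∂y = -3*x - 6*y
  integrand = ∂Q/∂x - ∂P/∂y = 3*x + 5*y.
Integrating over R: integral_0^1 integral_0^1 (3*x + 5*y) dx dy = 4.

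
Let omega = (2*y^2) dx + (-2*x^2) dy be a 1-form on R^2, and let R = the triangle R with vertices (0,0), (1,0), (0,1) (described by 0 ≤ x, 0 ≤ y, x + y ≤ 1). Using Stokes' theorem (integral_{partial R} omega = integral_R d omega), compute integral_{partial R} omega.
integral_(partial R) omega = -4/3

Stokes: integral_partial_R omega = integral_R d omega with d omega = (∂Q/∂x - ∂P/∂y) dx ∧ dy.
  ∂Q/∂x = -4*x
  ∂P/∂y = 4*y
  integrand = ∂Q/∂x - ∂P/∂y = -4*x - 4*y.
Integrating over R: integral_0^1 integral_0^{1-x} (-4*x - 4*y) dy dx = -4/3.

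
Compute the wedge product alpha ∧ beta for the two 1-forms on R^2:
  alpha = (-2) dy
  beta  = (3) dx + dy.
alpha ∧ beta = (6) dx ∧ dy

Distribute the wedge, using dx_i ∧ dx_j = -dx_j ∧ dx_i and dx_i ∧ dx_i = 0. For each pair (i, j) with i < j, the coefficient of dx_i ∧ dx_j in alpha ∧ beta is (alpha_i * beta_j - alpha_j * beta_i). Collecting: alpha ∧ beta = (6) dx ∧ dy.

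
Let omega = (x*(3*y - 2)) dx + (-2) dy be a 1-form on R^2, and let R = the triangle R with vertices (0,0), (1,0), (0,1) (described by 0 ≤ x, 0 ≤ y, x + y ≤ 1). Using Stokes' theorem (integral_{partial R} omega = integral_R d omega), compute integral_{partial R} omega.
integral_(partial R) omega = -1/2

Stokes: integral_partial_R omega = integral_R d omega with d omega = (∂Q/∂x - ∂P/∂y) dx ∧ dy.
  ∂Q/∂x = 0
  ∂P/∂y = 3*x
  integrand = ∂Q/∂x - ∂P/∂y = -3*x.
Integrating over R: integral_0^1 integral_0^{1-x} (-3*x) dy dx = -1/2.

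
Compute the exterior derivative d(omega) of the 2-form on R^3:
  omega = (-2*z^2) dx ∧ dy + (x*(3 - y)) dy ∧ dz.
d(omega) = (-y - 4*z + 3) dx ∧ dy ∧ dz

For a 2-form omega = sum_{i<j} g_{ij} dx_i ∧ dx_j, the exterior derivative is
  d(omega) = sum_{i<j} d(g_{ij}) ∧ dx_i ∧ dx_j = sum_{i<j, k} (∂g_{ij}/∂x_k) dx_k ∧ dx_i ∧ dx_j.
Expand each term, using dx_k ∧ dx_i ∧ dx_j = sgn(permutation) dx_{(a)} ∧ dx_{(b)} ∧ dx_{(c)} with (a < b < c) sorted:
  d(-2*z^2) includes (∂/∂z)(-2*z^2) dz = (-4*z) dz, which multiplied by dx ∧ dy gives (-4*z) dx ∧ dy ∧ dz
  d(x*(3 - y)) includes (∂/∂x)(x*(3 - y)) dx = (3 - y) dx, which multiplied by dy ∧ dz gives (3 - y) dx ∧ dy ∧ dz
Collecting like 3-forms: d(omega) = (-y - 4*z + 3) dx ∧ dy ∧ dz.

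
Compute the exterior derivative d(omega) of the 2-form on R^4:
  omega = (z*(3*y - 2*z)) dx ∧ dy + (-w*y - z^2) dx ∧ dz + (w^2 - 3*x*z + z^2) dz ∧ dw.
d(omega) = (w + 3*y - 4*z) dx ∧ dy ∧ dz + (-y - 3*z) dx ∧ dz ∧ dw

For a 2-form omega = sum_{i<j} g_{ij} dx_i ∧ dx_j, the exterior derivative is
  d(omega) = sum_{i<j} d(g_{ij}) ∧ dx_i ∧ dx_j = sum_{i<j, k} (∂g_{ij}/∂x_k) dx_k ∧ dx_i ∧ dx_j.
Expand each term, using dx_k ∧ dx_i ∧ dx_j = sgn(permutation) dx_{(a)} ∧ dx_{(b)} ∧ dx_{(c)} with (a < b < c) sorted:
  d(z*(3*y - 2*z)) includes (∂/∂z)(z*(3*y - 2*z)) dz = (3*y - 4*z) dz, which multiplied by dx ∧ dy gives (3*y - 4*z) dx ∧ dy ∧ dz
  d(-w*y - z^2) includes (∂/∂y)(-w*y - z^2) dy = (-w) dy, which multiplied by dx ∧ dz gives (w) dx ∧ dy ∧ dz
  d(-w*y - z^2) includes (∂/∂w)(-w*y - z^2) dw = (-y) dw, which multiplied by dx ∧ dz gives (-y) dx ∧ dz ∧ dw
  d(w^2 - 3*x*z + z^2) includes (∂/∂x)(w^2 - 3*x*z + z^2) dx = (-3*z) dx, which multiplied by dz ∧ dw gives (-3*z) dx ∧ dz ∧ dw
Collecting like 3-forms: d(omega) = (w + 3*y - 4*z) dx ∧ dy ∧ dz + (-y - 3*z) dx ∧ dz ∧ dw.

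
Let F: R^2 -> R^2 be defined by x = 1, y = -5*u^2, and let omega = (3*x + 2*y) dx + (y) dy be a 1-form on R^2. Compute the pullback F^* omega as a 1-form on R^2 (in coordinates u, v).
F^* omega = (50*u^3) du

Using F^*(f dg) = (f ∘ F) d(g ∘ F), substitute each coordinate x_i by F_i(u, v) in f_i, and replace dx_i by d F_i = (∂F_i/∂u) du + (∂F_i/∂v) dv.
  For the x component: f_1(F) = 3 - 10*u^2; d F_1 = (0) du + (0) dv
  For the y component: f_2(F) = -5*u^2; d F_2 = (-10*u) du + (0) dv
Combining and collecting du, dv coefficients:
  coeff of du: 50*u^3
  coeff of dv: 0
F^* omega = (50*u^3) du.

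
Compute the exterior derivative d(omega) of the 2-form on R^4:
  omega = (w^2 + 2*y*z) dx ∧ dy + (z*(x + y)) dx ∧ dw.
d(omega) = (2*y) dx ∧ dy ∧ dz + (2*w - z) dx ∧ dy ∧ dw + (-x - y) dx ∧ dz ∧ dw

For a 2-form omega = sum_{i<j} g_{ij} dx_i ∧ dx_j, the exterior derivative is
  d(omega) = sum_{i<j} d(g_{ij}) ∧ dx_i ∧ dx_j = sum_{i<j, k} (∂g_{ij}/∂x_k) dx_k ∧ dx_i ∧ dx_j.
Expand each term, using dx_k ∧ dx_i ∧ dx_j = sgn(permutation) dx_{(a)} ∧ dx_{(b)} ∧ dx_{(c)} with (a < b < c) sorted:
  d(w^2 + 2*y*z) includes (∂/∂z)(w^2 + 2*y*z) dz = (2*y) dz, which multiplied by dx ∧ dy gives (2*y) dx ∧ dy ∧ dz
  d(w^2 + 2*y*z) includes (∂/∂w)(w^2 + 2*y*z) dw = (2*w) dw, which multiplied by dx ∧ dy gives (2*w) dx ∧ dy ∧ dw
  d(z*(x + y)) includes (∂/∂y)(z*(x + y)) dy = (z) dy, which multiplied by dx ∧ dw gives (-z) dx ∧ dy ∧ dw
  d(z*(x + y)) includes (∂/∂z)(z*(x + y)) dz = (x + y) dz, which multiplied by dx ∧ dw gives (-x - y) dx ∧ dz ∧ dw
Collecting like 3-forms: d(omega) = (2*y) dx ∧ dy ∧ dz + (2*w - z) dx ∧ dy ∧ dw + (-x - y) dx ∧ dz ∧ dw.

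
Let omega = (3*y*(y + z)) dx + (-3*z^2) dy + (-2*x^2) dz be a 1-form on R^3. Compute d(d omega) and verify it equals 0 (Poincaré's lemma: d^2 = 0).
d(d omega) = 0

Step 1: d omega = sum_{i<j} (∂f_j/∂x_i - ∂f_i/∂x_j) dx_i ∧ dx_j:
  coeff of dx ∧ dy: -6*y - 3*z
  coeff of dx ∧ dz: -4*x - 3*y
  coeff of dy ∧ dz: 6*z
Step 2: Apply d again to each 2-form coefficient. The only possible 3-form in R^3 is dx ∧ dy ∧ dz, with coefficient
  ∂(coeff of dy∧dz)/∂x - ∂(coeff of dx∧dz)/∂y + ∂(coeff of dx∧dy)/∂z
  = ∂/∂x (6*z) - ∂/∂y (-4*x - 3*y) + ∂/∂z (-6*y - 3*z).
Each of these terms simplifies to sums of mixed partials that cancel in pairs. The result is 0 (by equality of mixed partials for smooth functions — Schwarz / Clairaut).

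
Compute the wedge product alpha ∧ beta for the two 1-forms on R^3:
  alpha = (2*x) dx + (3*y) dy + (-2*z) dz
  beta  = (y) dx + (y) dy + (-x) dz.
alpha ∧ beta = (y*(2*x - 3*y)) dx ∧ dy + (-2*x^2 + 2*y*z) dx ∧ dz + (y*(-3*x + 2*z)) dy ∧ dz

Distribute the wedge, using dx_i ∧ dx_j = -dx_j ∧ dx_i and dx_i ∧ dx_i = 0. For each pair (i, j) with i < j, the coefficient of dx_i ∧ dx_j in alpha ∧ beta is (alpha_i * beta_j - alpha_j * beta_i). Collecting: alpha ∧ beta = (y*(2*x - 3*y)) dx ∧ dy + (-2*x^2 + 2*y*z) dx ∧ dz + (y*(-3*x + 2*z)) dy ∧ dz.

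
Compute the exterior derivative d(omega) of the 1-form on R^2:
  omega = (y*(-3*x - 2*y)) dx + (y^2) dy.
d(omega) = (3*x + 4*y) dx ∧ dy

For a 1-form omega = sum_i f_i dx_i, the exterior derivative is
  d(omega) = sum_{i < j} (∂f_j/∂x_i - ∂f_i/∂x_j) dx_i ∧ dx_j.
  coefficient of dx ∧ dy: ∂f_2/∂x - ∂f_1/∂y = ∂(y^2)/∂x - ∂(y*(-3*x - 2*y))/∂y = 3*x + 4*y
Assembling: d(omega) = (3*x + 4*y) dx ∧ dy.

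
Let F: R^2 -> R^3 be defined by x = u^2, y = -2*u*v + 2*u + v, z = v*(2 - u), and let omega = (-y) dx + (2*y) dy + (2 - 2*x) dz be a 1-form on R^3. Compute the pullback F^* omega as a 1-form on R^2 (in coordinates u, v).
F^* omega = (6*u^2*v - 4*u^2 + 8*u*v^2 - 18*u*v + 8*u - 4*v^2 + 2*v) du + (2*u^3 + 8*u^2*v - 12*u^2 - 8*u*v + 2*u + 2*v + 4) dv

Using F^*(f dg) = (f ∘ F) d(g ∘ F), substitute each coordinate x_i by F_i(u, v) in f_i, and replace dx_i by d F_i = (∂F_i/∂u) du + (∂F_i/∂v) dv.
  For the x component: f_1(F) = 2*u*v - 2*u - v; d F_1 = (2*u) du + (0) dv
  For the y component: f_2(F) = -4*u*v + 4*u + 2*v; d F_2 = (2 - 2*v) du + (1 - 2*u) dv
  For the z component: f_3(F) = 2 - 2*u^2; d F_3 = (-v) du + (2 - u) dv
Combining and collecting du, dv coefficients:
  coeff of du: 6*u^2*v - 4*u^2 + 8*u*v^2 - 18*u*v + 8*u - 4*v^2 + 2*v
  coeff of dv: 2*u^3 + 8*u^2*v - 12*u^2 - 8*u*v + 2*u + 2*v + 4
F^* omega = (6*u^2*v - 4*u^2 + 8*u*v^2 - 18*u*v + 8*u - 4*v^2 + 2*v) du + (2*u^3 + 8*u^2*v - 12*u^2 - 8*u*v + 2*u + 2*v + 4) dv.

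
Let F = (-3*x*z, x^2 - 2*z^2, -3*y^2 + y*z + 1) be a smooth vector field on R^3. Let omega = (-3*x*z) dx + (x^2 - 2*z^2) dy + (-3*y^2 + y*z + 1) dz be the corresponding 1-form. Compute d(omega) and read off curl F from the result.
d(omega) = (-6*y + 5*z) dy ∧ dz + (-3*x) dz ∧ dx + (2*x) dx ∧ dy; curl F = (-6*y + 5*z, -3*x, 2*x)

d omega = sum_{i<j} (∂f_j/∂x_i - ∂f_i/∂x_j) dx_i ∧ dx_j. Under the identification (dy ∧ dz, dz ∧ dx, dx ∧ dy) ↔ (e_x, e_y, e_z), the coefficients are exactly the components of curl F. Compute:
  ∂R/∂y - ∂Q/∂z = (-6*y + z) - (-4*z) = -6*y + 5*z
  ∂P/∂z - ∂R/∂x = (-3*x) - (0) = -3*x
  ∂Q/∂x - ∂P/∂y = (2*x) - (0) = 2*x.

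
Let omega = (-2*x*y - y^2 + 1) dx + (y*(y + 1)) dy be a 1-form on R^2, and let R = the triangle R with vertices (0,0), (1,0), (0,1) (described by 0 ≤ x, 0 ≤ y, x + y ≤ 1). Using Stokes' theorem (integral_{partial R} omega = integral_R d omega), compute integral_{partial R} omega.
integral_(partial R) omega = 2/3

Stokes: integral_partial_R omega = integral_R d omega with d omega = (∂Q/∂x - ∂P/∂y) dx ∧ dy.
  ∂Q/∂x = 0
  ∂P/∂y = -2*x - 2*y
  integrand = ∂Q/∂x - ∂P/∂y = 2*x + 2*y.
Integrating over R: integral_0^1 integral_0^{1-x} (2*x + 2*y) dy dx = 2/3.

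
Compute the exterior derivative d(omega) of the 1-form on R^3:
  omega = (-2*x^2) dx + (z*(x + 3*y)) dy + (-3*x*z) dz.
d(omega) = (z) dx ∧ dy + (-3*z) dx ∧ dz + (-x - 3*y) dy ∧ dz

For a 1-form omega = sum_i f_i dx_i, the exterior derivative is
  d(omega) = sum_{i < j} (∂f_j/∂x_i - ∂f_i/∂x_j) dx_i ∧ dx_j.
  coefficient of dx ∧ dy: ∂f_2/∂x - ∂f_1/∂y = ∂(z*(x + 3*y))/∂x - ∂(-2*x^2)/∂y = z
  coefficient of dx ∧ dz: ∂f_3/∂x - ∂f_1/∂z = ∂(-3*x*z)/∂x - ∂(-2*x^2)/∂z = -3*z
  coefficient of dy ∧ dz: ∂f_3/∂y - ∂f_2/∂z = ∂(-3*x*z)/∂y - ∂(z*(x + 3*y))/∂z = -x - 3*y
Assembling: d(omega) = (z) dx ∧ dy + (-3*z) dx ∧ dz + (-x - 3*y) dy ∧ dz.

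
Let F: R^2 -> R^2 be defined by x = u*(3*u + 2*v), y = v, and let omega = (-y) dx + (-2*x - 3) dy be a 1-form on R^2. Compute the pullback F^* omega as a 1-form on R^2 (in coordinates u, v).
F^* omega = (2*v*(-3*u - v)) du + (-6*u^2 - 6*u*v - 3) dv

Using F^*(f dg) = (f ∘ F) d(g ∘ F), substitute each coordinate x_i by F_i(u, v) in f_i, and replace dx_i by d F_i = (∂F_i/∂u) du + (∂F_i/∂v) dv.
  For the x component: f_1(F) = -v; d F_1 = (6*u + 2*v) du + (2*u) dv
  For the y component: f_2(F) = -6*u^2 - 4*u*v - 3; d F_2 = (0) du + (1) dv
Combining and collecting du, dv coefficients:
  coeff of du: 2*v*(-3*u - v)
  coeff of dv: -6*u^2 - 6*u*v - 3
F^* omega = (2*v*(-3*u - v)) du + (-6*u^2 - 6*u*v - 3) dv.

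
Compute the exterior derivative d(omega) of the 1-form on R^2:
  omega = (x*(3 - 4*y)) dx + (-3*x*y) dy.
d(omega) = (4*x - 3*y) dx ∧ dy

For a 1-form omega = sum_i f_i dx_i, the exterior derivative is
  d(omega) = sum_{i < j} (∂f_j/∂x_i - ∂f_i/∂x_j) dx_i ∧ dx_j.
  coefficient of dx ∧ dy: ∂f_2/∂x - ∂f_1/∂y = ∂(-3*x*y)/∂x - ∂(x*(3 - 4*y))/∂y = 4*x - 3*y
Assembling: d(omega) = (4*x - 3*y) dx ∧ dy.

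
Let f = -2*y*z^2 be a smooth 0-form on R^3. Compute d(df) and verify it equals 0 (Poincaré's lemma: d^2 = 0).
d(df) = 0

Step 1: df = sum_i (∂f/∂x_i) dx_i = (0) dx + (-2*z^2) dy + (-4*y*z) dz.
Step 2: Apply d again. Using the 1-form formula, the coefficient of dx ∧ dy in d(df) is ∂^2 f/∂x ∂y - ∂^2 f/∂y ∂x = (0) - (0) = 0 (equality of mixed partials for smooth f).
Similarly for dx ∧ dz and dy ∧ dz — all coefficients vanish. So d(df) = 0.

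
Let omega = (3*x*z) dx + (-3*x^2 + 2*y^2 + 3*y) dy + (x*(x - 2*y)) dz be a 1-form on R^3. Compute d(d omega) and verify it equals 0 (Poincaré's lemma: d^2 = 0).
d(d omega) = 0

Step 1: d omega = sum_{i<j} (∂f_j/∂x_i - ∂f_i/∂x_j) dx_i ∧ dx_j:
  coeff of dx ∧ dy: -6*x
  coeff of dx ∧ dz: -x - 2*y
  coeff of dy ∧ dz: -2*x
Step 2: Apply d again to each 2-form coefficient. The only possible 3-form in R^3 is dx ∧ dy ∧ dz, with coefficient
  ∂(coeff of dy∧dz)/∂x - ∂(coeff of dx∧dz)/∂y + ∂(coeff of dx∧dy)/∂z
  = ∂/∂x (-2*x) - ∂/∂y (-x - 2*y) + ∂/∂z (-6*x).
Each of these terms simplifies to sums of mixed partials that cancel in pairs. The result is 0 (by equality of mixed partials for smooth functions — Schwarz / Clairaut).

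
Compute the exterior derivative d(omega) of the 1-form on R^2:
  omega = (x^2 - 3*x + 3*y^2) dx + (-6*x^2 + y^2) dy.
d(omega) = (-12*x - 6*y) dx ∧ dy

For a 1-form omega = sum_i f_i dx_i, the exterior derivative is
  d(omega) = sum_{i < j} (∂f_j/∂x_i - ∂f_i/∂x_j) dx_i ∧ dx_j.
  coefficient of dx ∧ dy: ∂f_2/∂x - ∂f_1/∂y = ∂(-6*x^2 + y^2)/∂x - ∂(x^2 - 3*x + 3*y^2)/∂y = -12*x - 6*y
Assembling: d(omega) = (-12*x - 6*y) dx ∧ dy.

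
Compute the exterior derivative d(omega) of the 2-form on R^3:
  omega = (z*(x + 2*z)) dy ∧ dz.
d(omega) = (z) dx ∧ dy ∧ dz

For a 2-form omega = sum_{i<j} g_{ij} dx_i ∧ dx_j, the exterior derivative is
  d(omega) = sum_{i<j} d(g_{ij}) ∧ dx_i ∧ dx_j = sum_{i<j, k} (∂g_{ij}/∂x_k) dx_k ∧ dx_i ∧ dx_j.
Expand each term, using dx_k ∧ dx_i ∧ dx_j = sgn(permutation) dx_{(a)} ∧ dx_{(b)} ∧ dx_{(c)} with (a < b < c) sorted:
  d(z*(x + 2*z)) includes (∂/∂x)(z*(x + 2*z)) dx = (z) dx, which multiplied by dy ∧ dz gives (z) dx ∧ dy ∧ dz
Collecting like 3-forms: d(omega) = (z) dx ∧ dy ∧ dz.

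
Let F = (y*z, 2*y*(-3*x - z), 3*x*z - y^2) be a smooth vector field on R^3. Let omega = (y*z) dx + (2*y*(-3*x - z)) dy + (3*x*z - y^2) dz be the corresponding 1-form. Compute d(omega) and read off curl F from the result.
d(omega) = (0) dy ∧ dz + (y - 3*z) dz ∧ dx + (-6*y - z) dx ∧ dy; curl F = (0, y - 3*z, -6*y - z)

d omega = sum_{i<j} (∂f_j/∂x_i - ∂f_i/∂x_j) dx_i ∧ dx_j. Under the identification (dy ∧ dz, dz ∧ dx, dx ∧ dy) ↔ (e_x, e_y, e_z), the coefficients are exactly the components of curl F. Compute:
  ∂R/∂y - ∂Q/∂z = (-2*y) - (-2*y) = 0
  ∂P/∂z - ∂R/∂x = (y) - (3*z) = y - 3*z
  ∂Q/∂x - ∂P/∂y = (-6*y) - (z) = -6*y - z.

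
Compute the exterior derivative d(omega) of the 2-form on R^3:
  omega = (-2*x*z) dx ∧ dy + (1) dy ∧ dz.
d(omega) = (-2*x) dx ∧ dy ∧ dz

For a 2-form omega = sum_{i<j} g_{ij} dx_i ∧ dx_j, the exterior derivative is
  d(omega) = sum_{i<j} d(g_{ij}) ∧ dx_i ∧ dx_j = sum_{i<j, k} (∂g_{ij}/∂x_k) dx_k ∧ dx_i ∧ dx_j.
Expand each term, using dx_k ∧ dx_i ∧ dx_j = sgn(permutation) dx_{(a)} ∧ dx_{(b)} ∧ dx_{(c)} with (a < b < c) sorted:
  d(-2*x*z) includes (∂/∂z)(-2*x*z) dz = (-2*x) dz, which multiplied by dx ∧ dy gives (-2*x) dx ∧ dy ∧ dz
Collecting like 3-forms: d(omega) = (-2*x) dx ∧ dy ∧ dz.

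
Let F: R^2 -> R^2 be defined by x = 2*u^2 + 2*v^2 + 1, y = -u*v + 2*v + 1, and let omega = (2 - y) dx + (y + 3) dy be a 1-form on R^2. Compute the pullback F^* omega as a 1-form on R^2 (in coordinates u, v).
F^* omega = (4*u^2*v + u*v^2 - 8*u*v + 4*u - 2*v^2 - 4*v) du + (u^2*v + 4*u*v^2 - 4*u*v - 4*u - 8*v^2 + 8*v + 8) dv

Using F^*(f dg) = (f ∘ F) d(g ∘ F), substitute each coordinate x_i by F_i(u, v) in f_i, and replace dx_i by d F_i = (∂F_i/∂u) du + (∂F_i/∂v) dv.
  For the x component: f_1(F) = u*v - 2*v + 1; d F_1 = (4*u) du + (4*v) dv
  For the y component: f_2(F) = -u*v + 2*v + 4; d F_2 = (-v) du + (2 - u) dv
Combining and collecting du, dv coefficients:
  coeff of du: 4*u^2*v + u*v^2 - 8*u*v + 4*u - 2*v^2 - 4*v
  coeff of dv: u^2*v + 4*u*v^2 - 4*u*v - 4*u - 8*v^2 + 8*v + 8
F^* omega = (4*u^2*v + u*v^2 - 8*u*v + 4*u - 2*v^2 - 4*v) du + (u^2*v + 4*u*v^2 - 4*u*v - 4*u - 8*v^2 + 8*v + 8) dv.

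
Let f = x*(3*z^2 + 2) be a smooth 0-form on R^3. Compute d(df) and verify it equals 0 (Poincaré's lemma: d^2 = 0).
d(df) = 0

Step 1: df = sum_i (∂f/∂x_i) dx_i = (3*z^2 + 2) dx + (0) dy + (6*x*z) dz.
Step 2: Apply d again. Using the 1-form formula, the coefficient of dx ∧ dy in d(df) is ∂^2 f/∂x ∂y - ∂^2 f/∂y ∂x = (0) - (0) = 0 (equality of mixed partials for smooth f).
Similarly for dx ∧ dz and dy ∧ dz — all coefficients vanish. So d(df) = 0.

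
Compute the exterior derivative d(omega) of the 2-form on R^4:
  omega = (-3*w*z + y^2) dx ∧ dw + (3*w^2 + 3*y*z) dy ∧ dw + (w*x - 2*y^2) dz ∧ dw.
d(omega) = (-2*y) dx ∧ dy ∧ dw + (4*w) dx ∧ dz ∧ dw + (-7*y) dy ∧ dz ∧ dw

For a 2-form omega = sum_{i<j} g_{ij} dx_i ∧ dx_j, the exterior derivative is
  d(omega) = sum_{i<j} d(g_{ij}) ∧ dx_i ∧ dx_j = sum_{i<j, k} (∂g_{ij}/∂x_k) dx_k ∧ dx_i ∧ dx_j.
Expand each term, using dx_k ∧ dx_i ∧ dx_j = sgn(permutation) dx_{(a)} ∧ dx_{(b)} ∧ dx_{(c)} with (a < b < c) sorted:
  d(-3*w*z + y^2) includes (∂/∂y)(-3*w*z + y^2) dy = (2*y) dy, which multiplied by dx ∧ dw gives (-2*y) dx ∧ dy ∧ dw
  d(-3*w*z + y^2) includes (∂/∂z)(-3*w*z + y^2) dz = (-3*w) dz, which multiplied by dx ∧ dw gives (3*w) dx ∧ dz ∧ dw
  d(3*w^2 + 3*y*z) includes (∂/∂z)(3*w^2 + 3*y*z) dz = (3*y) dz, which multiplied by dy ∧ dw gives (-3*y) dy ∧ dz ∧ dw
  d(w*x - 2*y^2) includes (∂/∂x)(w*x - 2*y^2) dx = (w) dx, which multiplied by dz ∧ dw gives (w) dx ∧ dz ∧ dw
  d(w*x - 2*y^2) includes (∂/∂y)(w*x - 2*y^2) dy = (-4*y) dy, which multiplied by dz ∧ dw gives (-4*y) dy ∧ dz ∧ dw
Collecting like 3-forms: d(omega) = (-2*y) dx ∧ dy ∧ dw + (4*w) dx ∧ dz ∧ dw + (-7*y) dy ∧ dz ∧ dw.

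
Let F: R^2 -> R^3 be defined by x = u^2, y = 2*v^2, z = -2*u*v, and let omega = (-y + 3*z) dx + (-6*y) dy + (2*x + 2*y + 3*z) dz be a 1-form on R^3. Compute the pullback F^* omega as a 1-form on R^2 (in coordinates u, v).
F^* omega = (8*v*(-2*u^2 + u*v - v^2)) du + (-4*u^3 + 12*u^2*v - 8*u*v^2 - 48*v^3) dv

Using F^*(f dg) = (f ∘ F) d(g ∘ F), substitute each coordinate x_i by F_i(u, v) in f_i, and replace dx_i by d F_i = (∂F_i/∂u) du + (∂F_i/∂v) dv.
  For the x component: f_1(F) = 2*v*(-3*u - v); d F_1 = (2*u) du + (0) dv
  For the y component: f_2(F) = -12*v^2; d F_2 = (0) du + (4*v) dv
  For the z component: f_3(F) = 2*u^2 - 6*u*v + 4*v^2; d F_3 = (-2*v) du + (-2*u) dv
Combining and collecting du, dv coefficients:
  coeff of du: 8*v*(-2*u^2 + u*v - v^2)
  coeff of dv: -4*u^3 + 12*u^2*v - 8*u*v^2 - 48*v^3
F^* omega = (8*v*(-2*u^2 + u*v - v^2)) du + (-4*u^3 + 12*u^2*v - 8*u*v^2 - 48*v^3) dv.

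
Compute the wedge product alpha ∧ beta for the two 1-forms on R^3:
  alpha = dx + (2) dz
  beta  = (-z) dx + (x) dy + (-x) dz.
alpha ∧ beta = (x) dx ∧ dy + (-x + 2*z) dx ∧ dz + (-2*x) dy ∧ dz

Distribute the wedge, using dx_i ∧ dx_j = -dx_j ∧ dx_i and dx_i ∧ dx_i = 0. For each pair (i, j) with i < j, the coefficient of dx_i ∧ dx_j in alpha ∧ beta is (alpha_i * beta_j - alpha_j * beta_i). Collecting: alpha ∧ beta = (x) dx ∧ dy + (-x + 2*z) dx ∧ dz + (-2*x) dy ∧ dz.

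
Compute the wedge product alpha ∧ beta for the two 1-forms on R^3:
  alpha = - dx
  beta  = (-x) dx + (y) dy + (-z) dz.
alpha ∧ beta = (-y) dx ∧ dy + (z) dx ∧ dz

Distribute the wedge, using dx_i ∧ dx_j = -dx_j ∧ dx_i and dx_i ∧ dx_i = 0. For each pair (i, j) with i < j, the coefficient of dx_i ∧ dx_j in alpha ∧ beta is (alpha_i * beta_j - alpha_j * beta_i). Collecting: alpha ∧ beta = (-y) dx ∧ dy + (z) dx ∧ dz.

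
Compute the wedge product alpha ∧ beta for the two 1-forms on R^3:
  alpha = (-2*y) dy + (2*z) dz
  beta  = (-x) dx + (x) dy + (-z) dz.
alpha ∧ beta = (-2*x*y) dx ∧ dy + (2*z*(-x + y)) dy ∧ dz + (2*x*z) dx ∧ dz

Distribute the wedge, using dx_i ∧ dx_j = -dx_j ∧ dx_i and dx_i ∧ dx_i = 0. For each pair (i, j) with i < j, the coefficient of dx_i ∧ dx_j in alpha ∧ beta is (alpha_i * beta_j - alpha_j * beta_i). Collecting: alpha ∧ beta = (-2*x*y) dx ∧ dy + (2*z*(-x + y)) dy ∧ dz + (2*x*z) dx ∧ dz.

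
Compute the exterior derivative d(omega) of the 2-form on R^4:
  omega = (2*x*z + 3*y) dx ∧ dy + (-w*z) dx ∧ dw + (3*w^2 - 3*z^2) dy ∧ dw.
d(omega) = (2*x) dx ∧ dy ∧ dz + (w) dx ∧ dz ∧ dw + (6*z) dy ∧ dz ∧ dw

For a 2-form omega = sum_{i<j} g_{ij} dx_i ∧ dx_j, the exterior derivative is
  d(omega) = sum_{i<j} d(g_{ij}) ∧ dx_i ∧ dx_j = sum_{i<j, k} (∂g_{ij}/∂x_k) dx_k ∧ dx_i ∧ dx_j.
Expand each term, using dx_k ∧ dx_i ∧ dx_j = sgn(permutation) dx_{(a)} ∧ dx_{(b)} ∧ dx_{(c)} with (a < b < c) sorted:
  d(2*x*z + 3*y) includes (∂/∂z)(2*x*z + 3*y) dz = (2*x) dz, which multiplied by dx ∧ dy gives (2*x) dx ∧ dy ∧ dz
  d(-w*z) includes (∂/∂z)(-w*z) dz = (-w) dz, which multiplied by dx ∧ dw gives (w) dx ∧ dz ∧ dw
  d(3*w^2 - 3*z^2) includes (∂/∂z)(3*w^2 - 3*z^2) dz = (-6*z) dz, which multiplied by dy ∧ dw gives (6*z) dy ∧ dz ∧ dw
Collecting like 3-forms: d(omega) = (2*x) dx ∧ dy ∧ dz + (w) dx ∧ dz ∧ dw + (6*z) dy ∧ dz ∧ dw.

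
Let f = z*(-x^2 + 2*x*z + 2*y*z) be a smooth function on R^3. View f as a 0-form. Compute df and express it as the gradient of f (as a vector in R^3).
df = (2*z*(-x + z)) dx + (2*z^2) dy + (-x^2 + 4*x*z + 4*y*z) dz; grad f = (2*z*(-x + z), 2*z^2, -x^2 + 4*x*z + 4*y*z)

For a 0-form f, d f = (∂f/∂x) dx + (∂f/∂y) dy + (∂f/∂z) dz. The components of the vector representation are exactly the entries of grad f in Cartesian coordinates:
  ∂f/∂x = 2*z*(-x + z)
  ∂f/∂y = 2*z^2
  ∂f/∂z = -x^2 + 4*x*z + 4*y*z.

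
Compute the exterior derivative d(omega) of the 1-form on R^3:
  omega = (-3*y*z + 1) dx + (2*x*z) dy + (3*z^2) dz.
d(omega) = (5*z) dx ∧ dy + (3*y) dx ∧ dz + (-2*x) dy ∧ dz

For a 1-form omega = sum_i f_i dx_i, the exterior derivative is
  d(omega) = sum_{i < j} (∂f_j/∂x_i - ∂f_i/∂x_j) dx_i ∧ dx_j.
  coefficient of dx ∧ dy: ∂f_2/∂x - ∂f_1/∂y = ∂(2*x*z)/∂x - ∂(-3*y*z + 1)/∂y = 5*z
  coefficient of dx ∧ dz: ∂f_3/∂x - ∂f_1/∂z = ∂(3*z^2)/∂x - ∂(-3*y*z + 1)/∂z = 3*y
  coefficient of dy ∧ dz: ∂f_3/∂y - ∂f_2/∂z = ∂(3*z^2)/∂y - ∂(2*x*z)/∂z = -2*x
Assembling: d(omega) = (5*z) dx ∧ dy + (3*y) dx ∧ dz + (-2*x) dy ∧ dz.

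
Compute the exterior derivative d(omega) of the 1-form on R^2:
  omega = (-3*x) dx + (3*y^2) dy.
d(omega) = 0

For a 1-form omega = sum_i f_i dx_i, the exterior derivative is
  d(omega) = sum_{i < j} (∂f_j/∂x_i - ∂f_i/∂x_j) dx_i ∧ dx_j.

Assembling: d(omega) = 0.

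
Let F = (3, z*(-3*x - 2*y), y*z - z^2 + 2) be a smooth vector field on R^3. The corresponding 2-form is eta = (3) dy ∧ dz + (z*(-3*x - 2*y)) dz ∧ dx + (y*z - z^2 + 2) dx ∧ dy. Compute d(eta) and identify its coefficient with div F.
d(eta) = (y - 4*z) dx ∧ dy ∧ dz; div F = y - 4*z

For a 2-form in R^3 of the form above, applying d gives a 3-form with coefficient ∂P/∂x + ∂Q/∂y + ∂R/∂z:
  ∂P/∂x = 0
  ∂Q/∂y = -2*z
  ∂R/∂z = y - 2*z
Sum = y - 4*z, which is exactly div F.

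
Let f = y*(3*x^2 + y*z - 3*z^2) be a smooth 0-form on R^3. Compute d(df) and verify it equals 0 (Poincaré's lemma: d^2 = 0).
d(df) = 0

Step 1: df = sum_i (∂f/∂x_i) dx_i = (6*x*y) dx + (3*x^2 + 2*y*z - 3*z^2) dy + (y*(y - 6*z)) dz.
Step 2: Apply d again. Using the 1-form formula, the coefficient of dx ∧ dy in d(df) is ∂^2 f/∂x ∂y - ∂^2 f/∂y ∂x = (6*x) - (6*x) = 0 (equality of mixed partials for smooth f).
Similarly for dx ∧ dz and dy ∧ dz — all coefficients vanish. So d(df) = 0.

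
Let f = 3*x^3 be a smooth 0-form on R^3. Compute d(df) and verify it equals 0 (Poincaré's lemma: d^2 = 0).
d(df) = 0

Step 1: df = sum_i (∂f/∂x_i) dx_i = (9*x^2) dx + (0) dy + (0) dz.
Step 2: Apply d again. Using the 1-form formula, the coefficient of dx ∧ dy in d(df) is ∂^2 f/∂x ∂y - ∂^2 f/∂y ∂x = (0) - (0) = 0 (equality of mixed partials for smooth f).
Similarly for dx ∧ dz and dy ∧ dz — all coefficients vanish. So d(df) = 0.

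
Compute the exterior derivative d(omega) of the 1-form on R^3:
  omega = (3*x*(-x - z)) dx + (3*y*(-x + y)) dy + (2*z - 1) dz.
d(omega) = (-3*y) dx ∧ dy + (3*x) dx ∧ dz

For a 1-form omega = sum_i f_i dx_i, the exterior derivative is
  d(omega) = sum_{i < j} (∂f_j/∂x_i - ∂f_i/∂x_j) dx_i ∧ dx_j.
  coefficient of dx ∧ dy: ∂f_2/∂x - ∂f_1/∂y = ∂(3*y*(-x + y))/∂x - ∂(3*x*(-x - z))/∂y = -3*y
  coefficient of dx ∧ dz: ∂f_3/∂x - ∂f_1/∂z = ∂(2*z - 1)/∂x - ∂(3*x*(-x - z))/∂z = 3*x
Assembling: d(omega) = (-3*y) dx ∧ dy + (3*x) dx ∧ dz.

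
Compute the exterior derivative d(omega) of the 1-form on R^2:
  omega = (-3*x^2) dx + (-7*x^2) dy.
d(omega) = (-14*x) dx ∧ dy

For a 1-form omega = sum_i f_i dx_i, the exterior derivative is
  d(omega) = sum_{i < j} (∂f_j/∂x_i - ∂f_i/∂x_j) dx_i ∧ dx_j.
  coefficient of dx ∧ dy: ∂f_2/∂x - ∂f_1/∂y = ∂(-7*x^2)/∂x - ∂(-3*x^2)/∂y = -14*x
Assembling: d(omega) = (-14*x) dx ∧ dy.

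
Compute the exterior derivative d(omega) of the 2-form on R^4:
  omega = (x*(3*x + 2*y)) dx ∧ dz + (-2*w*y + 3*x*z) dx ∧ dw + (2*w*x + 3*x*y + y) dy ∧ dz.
d(omega) = (2*w - 2*x + 3*y) dx ∧ dy ∧ dz + (2*w) dx ∧ dy ∧ dw + (-3*x) dx ∧ dz ∧ dw + (2*x) dy ∧ dz ∧ dw

For a 2-form omega = sum_{i<j} g_{ij} dx_i ∧ dx_j, the exterior derivative is
  d(omega) = sum_{i<j} d(g_{ij}) ∧ dx_i ∧ dx_j = sum_{i<j, k} (∂g_{ij}/∂x_k) dx_k ∧ dx_i ∧ dx_j.
Expand each term, using dx_k ∧ dx_i ∧ dx_j = sgn(permutation) dx_{(a)} ∧ dx_{(b)} ∧ dx_{(c)} with (a < b < c) sorted:
  d(x*(3*x + 2*y)) includes (∂/∂y)(x*(3*x + 2*y)) dy = (2*x) dy, which multiplied by dx ∧ dz gives (-2*x) dx ∧ dy ∧ dz
  d(-2*w*y + 3*x*z) includes (∂/∂y)(-2*w*y + 3*x*z) dy = (-2*w) dy, which multiplied by dx ∧ dw gives (2*w) dx ∧ dy ∧ dw
  d(-2*w*y + 3*x*z) includes (∂/∂z)(-2*w*y + 3*x*z) dz = (3*x) dz, which multiplied by dx ∧ dw gives (-3*x) dx ∧ dz ∧ dw
  d(2*w*x + 3*x*y + y) includes (∂/∂x)(2*w*x + 3*x*y + y) dx = (2*w + 3*y) dx, which multiplied by dy ∧ dz gives (2*w + 3*y) dx ∧ dy ∧ dz
  d(2*w*x + 3*x*y + y) includes (∂/∂w)(2*w*x + 3*x*y + y) dw = (2*x) dw, which multiplied by dy ∧ dz gives (2*x) dy ∧ dz ∧ dw
Collecting like 3-forms: d(omega) = (2*w - 2*x + 3*y) dx ∧ dy ∧ dz + (2*w) dx ∧ dy ∧ dw + (-3*x) dx ∧ dz ∧ dw + (2*x) dy ∧ dz ∧ dw.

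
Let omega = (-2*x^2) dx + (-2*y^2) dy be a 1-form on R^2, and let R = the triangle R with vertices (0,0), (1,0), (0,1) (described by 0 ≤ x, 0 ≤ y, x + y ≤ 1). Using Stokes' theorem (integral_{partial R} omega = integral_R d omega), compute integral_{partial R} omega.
integral_(partial R) omega = 0

Stokes: integral_partial_R omega = integral_R d omega with d omega = (∂Q/∂x - ∂P/∂y) dx ∧ dy.
  ∂Q/∂x = 0
  ∂P/∂y = 0
  integrand = ∂Q/∂x - ∂P/∂y = 0.
Integrating over R: integral_0^1 integral_0^{1-x} (0) dy dx = 0.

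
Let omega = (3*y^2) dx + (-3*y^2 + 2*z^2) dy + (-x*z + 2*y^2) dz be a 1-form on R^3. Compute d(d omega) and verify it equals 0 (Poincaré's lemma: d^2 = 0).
d(d omega) = 0

Step 1: d omega = sum_{i<j} (∂f_j/∂x_i - ∂f_i/∂x_j) dx_i ∧ dx_j:
  coeff of dx ∧ dy: -6*y
  coeff of dx ∧ dz: -z
  coeff of dy ∧ dz: 4*y - 4*z
Step 2: Apply d again to each 2-form coefficient. The only possible 3-form in R^3 is dx ∧ dy ∧ dz, with coefficient
  ∂(coeff of dy∧dz)/∂x - ∂(coeff of dx∧dz)/∂y + ∂(coeff of dx∧dy)/∂z
  = ∂/∂x (4*y - 4*z) - ∂/∂y (-z) + ∂/∂z (-6*y).
Each of these terms simplifies to sums of mixed partials that cancel in pairs. The result is 0 (by equality of mixed partials for smooth functions — Schwarz / Clairaut).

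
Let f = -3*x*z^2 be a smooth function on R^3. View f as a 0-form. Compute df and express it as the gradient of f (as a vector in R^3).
df = (-3*z^2) dx + (0) dy + (-6*x*z) dz; grad f = (-3*z^2, 0, -6*x*z)

For a 0-form f, d f = (∂f/∂x) dx + (∂f/∂y) dy + (∂f/∂z) dz. The components of the vector representation are exactly the entries of grad f in Cartesian coordinates:
  ∂f/∂x = -3*z^2
  ∂f/∂y = 0
  ∂f/∂z = -6*x*z.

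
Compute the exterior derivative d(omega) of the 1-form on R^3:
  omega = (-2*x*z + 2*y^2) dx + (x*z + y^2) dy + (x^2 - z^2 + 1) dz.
d(omega) = (-4*y + z) dx ∧ dy + (4*x) dx ∧ dz + (-x) dy ∧ dz

For a 1-form omega = sum_i f_i dx_i, the exterior derivative is
  d(omega) = sum_{i < j} (∂f_j/∂x_i - ∂f_i/∂x_j) dx_i ∧ dx_j.
  coefficient of dx ∧ dy: ∂f_2/∂x - ∂f_1/∂y = ∂(x*z + y^2)/∂x - ∂(-2*x*z + 2*y^2)/∂y = -4*y + z
  coefficient of dx ∧ dz: ∂f_3/∂x - ∂f_1/∂z = ∂(x^2 - z^2 + 1)/∂x - ∂(-2*x*z + 2*y^2)/∂z = 4*x
  coefficient of dy ∧ dz: ∂f_3/∂y - ∂f_2/∂z = ∂(x^2 - z^2 + 1)/∂y - ∂(x*z + y^2)/∂z = -x
Assembling: d(omega) = (-4*y + z) dx ∧ dy + (4*x) dx ∧ dz + (-x) dy ∧ dz.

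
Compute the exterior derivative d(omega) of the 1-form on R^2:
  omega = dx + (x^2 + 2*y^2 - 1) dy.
d(omega) = (2*x) dx ∧ dy

For a 1-form omega = sum_i f_i dx_i, the exterior derivative is
  d(omega) = sum_{i < j} (∂f_j/∂x_i - ∂f_i/∂x_j) dx_i ∧ dx_j.
  coefficient of dx ∧ dy: ∂f_2/∂x - ∂f_1/∂y = ∂(x^2 + 2*y^2 - 1)/∂x - ∂(1)/∂y = 2*x
Assembling: d(omega) = (2*x) dx ∧ dy.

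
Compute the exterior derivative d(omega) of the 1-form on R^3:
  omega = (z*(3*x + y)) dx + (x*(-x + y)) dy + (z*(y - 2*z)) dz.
d(omega) = (-2*x + y - z) dx ∧ dy + (-3*x - y) dx ∧ dz + (z) dy ∧ dz

For a 1-form omega = sum_i f_i dx_i, the exterior derivative is
  d(omega) = sum_{i < j} (∂f_j/∂x_i - ∂f_i/∂x_j) dx_i ∧ dx_j.
  coefficient of dx ∧ dy: ∂f_2/∂x - ∂f_1/∂y = ∂(x*(-x + y))/∂x - ∂(z*(3*x + y))/∂y = -2*x + y - z
  coefficient of dx ∧ dz: ∂f_3/∂x - ∂f_1/∂z = ∂(z*(y - 2*z))/∂x - ∂(z*(3*x + y))/∂z = -3*x - y
  coefficient of dy ∧ dz: ∂f_3/∂y - ∂f_2/∂z = ∂(z*(y - 2*z))/∂y - ∂(x*(-x + y))/∂z = z
Assembling: d(omega) = (-2*x + y - z) dx ∧ dy + (-3*x - y) dx ∧ dz + (z) dy ∧ dz.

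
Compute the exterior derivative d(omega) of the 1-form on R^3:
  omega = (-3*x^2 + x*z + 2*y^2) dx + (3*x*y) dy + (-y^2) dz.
d(omega) = (-y) dx ∧ dy + (-x) dx ∧ dz + (-2*y) dy ∧ dz

For a 1-form omega = sum_i f_i dx_i, the exterior derivative is
  d(omega) = sum_{i < j} (∂f_j/∂x_i - ∂f_i/∂x_j) dx_i ∧ dx_j.
  coefficient of dx ∧ dy: ∂f_2/∂x - ∂f_1/∂y = ∂(3*x*y)/∂x - ∂(-3*x^2 + x*z + 2*y^2)/∂y = -y
  coefficient of dx ∧ dz: ∂f_3/∂x - ∂f_1/∂z = ∂(-y^2)/∂x - ∂(-3*x^2 + x*z + 2*y^2)/∂z = -x
  coefficient of dy ∧ dz: ∂f_3/∂y - ∂f_2/∂z = ∂(-y^2)/∂y - ∂(3*x*y)/∂z = -2*y
Assembling: d(omega) = (-y) dx ∧ dy + (-x) dx ∧ dz + (-2*y) dy ∧ dz.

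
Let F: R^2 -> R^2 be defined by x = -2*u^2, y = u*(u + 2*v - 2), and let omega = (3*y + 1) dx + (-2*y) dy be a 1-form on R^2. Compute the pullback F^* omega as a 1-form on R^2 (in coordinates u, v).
F^* omega = (4*u*(-4*u^2 - 9*u*v + 9*u - 2*v^2 + 4*v - 3)) du + (4*u^2*(-u - 2*v + 2)) dv

Using F^*(f dg) = (f ∘ F) d(g ∘ F), substitute each coordinate x_i by F_i(u, v) in f_i, and replace dx_i by d F_i = (∂F_i/∂u) du + (∂F_i/∂v) dv.
  For the x component: f_1(F) = 3*u^2 + 6*u*v - 6*u + 1; d F_1 = (-4*u) du + (0) dv
  For the y component: f_2(F) = 2*u*(-u - 2*v + 2); d F_2 = (2*u + 2*v - 2) du + (2*u) dv
Combining and collecting du, dv coefficients:
  coeff of du: 4*u*(-4*u^2 - 9*u*v + 9*u - 2*v^2 + 4*v - 3)
  coeff of dv: 4*u^2*(-u - 2*v + 2)
F^* omega = (4*u*(-4*u^2 - 9*u*v + 9*u - 2*v^2 + 4*v - 3)) du + (4*u^2*(-u - 2*v + 2)) dv.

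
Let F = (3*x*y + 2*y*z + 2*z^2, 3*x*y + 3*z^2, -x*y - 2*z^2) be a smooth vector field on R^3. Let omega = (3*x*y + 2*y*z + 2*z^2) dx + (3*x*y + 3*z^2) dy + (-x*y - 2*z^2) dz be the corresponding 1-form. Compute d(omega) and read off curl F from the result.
d(omega) = (-x - 6*z) dy ∧ dz + (3*y + 4*z) dz ∧ dx + (-3*x + 3*y - 2*z) dx ∧ dy; curl F = (-x - 6*z, 3*y + 4*z, -3*x + 3*y - 2*z)

d omega = sum_{i<j} (∂f_j/∂x_i - ∂f_i/∂x_j) dx_i ∧ dx_j. Under the identification (dy ∧ dz, dz ∧ dx, dx ∧ dy) ↔ (e_x, e_y, e_z), the coefficients are exactly the components of curl F. Compute:
  ∂R/∂y - ∂Q/∂z = (-x) - (6*z) = -x - 6*z
  ∂P/∂z - ∂R/∂x = (2*y + 4*z) - (-y) = 3*y + 4*z
  ∂Q/∂x - ∂P/∂y = (3*y) - (3*x + 2*z) = -3*x + 3*y - 2*z.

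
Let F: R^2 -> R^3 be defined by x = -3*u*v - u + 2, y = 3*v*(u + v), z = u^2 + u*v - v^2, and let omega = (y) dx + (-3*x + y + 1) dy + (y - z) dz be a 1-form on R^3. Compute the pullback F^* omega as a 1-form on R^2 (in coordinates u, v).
F^* omega = (-2*u^3 + 3*u^2*v + 37*u*v^2 + 6*u*v + 4*v^3 - 3*v^2 - 15*v) du + (-u^3 + 31*u^2*v + 9*u^2 + 72*u*v^2 + 18*u*v - 15*u + 10*v^3 - 30*v) dv

Using F^*(f dg) = (f ∘ F) d(g ∘ F), substitute each coordinate x_i by F_i(u, v) in f_i, and replace dx_i by d F_i = (∂F_i/∂u) du + (∂F_i/∂v) dv.
  For the x component: f_1(F) = 3*v*(u + v); d F_1 = (-3*v - 1) du + (-3*u) dv
  For the y component: f_2(F) = 12*u*v + 3*u + 3*v^2 - 5; d F_2 = (3*v) du + (3*u + 6*v) dv
  For the z component: f_3(F) = -u^2 + 2*u*v + 4*v^2; d F_3 = (2*u + v) du + (u - 2*v) dv
Combining and collecting du, dv coefficients:
  coeff of du: -2*u^3 + 3*u^2*v + 37*u*v^2 + 6*u*v + 4*v^3 - 3*v^2 - 15*v
  coeff of dv: -u^3 + 31*u^2*v + 9*u^2 + 72*u*v^2 + 18*u*v - 15*u + 10*v^3 - 30*v
F^* omega = (-2*u^3 + 3*u^2*v + 37*u*v^2 + 6*u*v + 4*v^3 - 3*v^2 - 15*v) du + (-u^3 + 31*u^2*v + 9*u^2 + 72*u*v^2 + 18*u*v - 15*u + 10*v^3 - 30*v) dv.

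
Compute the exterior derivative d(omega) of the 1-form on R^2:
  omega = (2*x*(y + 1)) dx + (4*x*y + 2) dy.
d(omega) = (-2*x + 4*y) dx ∧ dy

For a 1-form omega = sum_i f_i dx_i, the exterior derivative is
  d(omega) = sum_{i < j} (∂f_j/∂x_i - ∂f_i/∂x_j) dx_i ∧ dx_j.
  coefficient of dx ∧ dy: ∂f_2/∂x - ∂f_1/∂y = ∂(4*x*y + 2)/∂x - ∂(2*x*(y + 1))/∂y = -2*x + 4*y
Assembling: d(omega) = (-2*x + 4*y) dx ∧ dy.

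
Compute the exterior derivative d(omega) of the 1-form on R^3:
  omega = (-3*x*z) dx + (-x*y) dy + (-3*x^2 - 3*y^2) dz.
d(omega) = (-y) dx ∧ dy + (-3*x) dx ∧ dz + (-6*y) dy ∧ dz

For a 1-form omega = sum_i f_i dx_i, the exterior derivative is
  d(omega) = sum_{i < j} (∂f_j/∂x_i - ∂f_i/∂x_j) dx_i ∧ dx_j.
  coefficient of dx ∧ dy: ∂f_2/∂x - ∂f_1/∂y = ∂(-x*y)/∂x - ∂(-3*x*z)/∂y = -y
  coefficient of dx ∧ dz: ∂f_3/∂x - ∂f_1/∂z = ∂(-3*x^2 - 3*y^2)/∂x - ∂(-3*x*z)/∂z = -3*x
  coefficient of dy ∧ dz: ∂f_3/∂y - ∂f_2/∂z = ∂(-3*x^2 - 3*y^2)/∂y - ∂(-x*y)/∂z = -6*y
Assembling: d(omega) = (-y) dx ∧ dy + (-3*x) dx ∧ dz + (-6*y) dy ∧ dz.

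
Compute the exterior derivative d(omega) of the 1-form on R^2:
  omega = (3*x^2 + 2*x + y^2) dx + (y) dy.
d(omega) = (-2*y) dx ∧ dy

For a 1-form omega = sum_i f_i dx_i, the exterior derivative is
  d(omega) = sum_{i < j} (∂f_j/∂x_i - ∂f_i/∂x_j) dx_i ∧ dx_j.
  coefficient of dx ∧ dy: ∂f_2/∂x - ∂f_1/∂y = ∂(y)/∂x - ∂(3*x^2 + 2*x + y^2)/∂y = -2*y
Assembling: d(omega) = (-2*y) dx ∧ dy.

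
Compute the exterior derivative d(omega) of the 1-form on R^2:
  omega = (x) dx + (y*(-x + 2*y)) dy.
d(omega) = (-y) dx ∧ dy

For a 1-form omega = sum_i f_i dx_i, the exterior derivative is
  d(omega) = sum_{i < j} (∂f_j/∂x_i - ∂f_i/∂x_j) dx_i ∧ dx_j.
  coefficient of dx ∧ dy: ∂f_2/∂x - ∂f_1/∂y = ∂(y*(-x + 2*y))/∂x - ∂(x)/∂y = -y
Assembling: d(omega) = (-y) dx ∧ dy.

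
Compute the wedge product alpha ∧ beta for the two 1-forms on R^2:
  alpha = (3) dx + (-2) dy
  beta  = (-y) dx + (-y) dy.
alpha ∧ beta = (-5*y) dx ∧ dy

Distribute the wedge, using dx_i ∧ dx_j = -dx_j ∧ dx_i and dx_i ∧ dx_i = 0. For each pair (i, j) with i < j, the coefficient of dx_i ∧ dx_j in alpha ∧ beta is (alpha_i * beta_j - alpha_j * beta_i). Collecting: alpha ∧ beta = (-5*y) dx ∧ dy.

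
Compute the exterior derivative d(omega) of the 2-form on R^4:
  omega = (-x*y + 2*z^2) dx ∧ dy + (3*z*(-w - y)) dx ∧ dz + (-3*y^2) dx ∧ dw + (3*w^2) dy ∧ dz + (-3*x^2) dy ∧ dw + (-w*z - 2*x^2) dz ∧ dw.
d(omega) = (7*z) dx ∧ dy ∧ dz + (-4*x - 3*z) dx ∧ dz ∧ dw + (-6*x + 6*y) dx ∧ dy ∧ dw + (6*w) dy ∧ dz ∧ dw

For a 2-form omega = sum_{i<j} g_{ij} dx_i ∧ dx_j, the exterior derivative is
  d(omega) = sum_{i<j} d(g_{ij}) ∧ dx_i ∧ dx_j = sum_{i<j, k} (∂g_{ij}/∂x_k) dx_k ∧ dx_i ∧ dx_j.
Expand each term, using dx_k ∧ dx_i ∧ dx_j = sgn(permutation) dx_{(a)} ∧ dx_{(b)} ∧ dx_{(c)} with (a < b < c) sorted:
  d(-x*y + 2*z^2) includes (∂/∂z)(-x*y + 2*z^2) dz = (4*z) dz, which multiplied by dx ∧ dy gives (4*z) dx ∧ dy ∧ dz
  d(3*z*(-w - y)) includes (∂/∂y)(3*z*(-w - y)) dy = (-3*z) dy, which multiplied by dx ∧ dz gives (3*z) dx ∧ dy ∧ dz
  d(3*z*(-w - y)) includes (∂/∂w)(3*z*(-w - y)) dw = (-3*z) dw, which multiplied by dx ∧ dz gives (-3*z) dx ∧ dz ∧ dw
  d(-3*y^2) includes (∂/∂y)(-3*y^2) dy = (-6*y) dy, which multiplied by dx ∧ dw gives (6*y) dx ∧ dy ∧ dw
  d(3*w^2) includes (∂/∂w)(3*w^2) dw = (6*w) dw, which multiplied by dy ∧ dz gives (6*w) dy ∧ dz ∧ dw
  d(-3*x^2) includes (∂/∂x)(-3*x^2) dx = (-6*x) dx, which multiplied by dy ∧ dw gives (-6*x) dx ∧ dy ∧ dw
  d(-w*z - 2*x^2) includes (∂/∂x)(-w*z - 2*x^2) dx = (-4*x) dx, which multiplied by dz ∧ dw gives (-4*x) dx ∧ dz ∧ dw
Collecting like 3-forms: d(omega) = (7*z) dx ∧ dy ∧ dz + (-4*x - 3*z) dx ∧ dz ∧ dw + (-6*x + 6*y) dx ∧ dy ∧ dw + (6*w) dy ∧ dz ∧ dw.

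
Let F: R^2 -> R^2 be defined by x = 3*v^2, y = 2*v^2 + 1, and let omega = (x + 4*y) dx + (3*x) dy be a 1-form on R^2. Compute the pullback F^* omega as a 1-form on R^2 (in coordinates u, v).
F^* omega = (102*v^3 + 24*v) dv

Using F^*(f dg) = (f ∘ F) d(g ∘ F), substitute each coordinate x_i by F_i(u, v) in f_i, and replace dx_i by d F_i = (∂F_i/∂u) du + (∂F_i/∂v) dv.
  For the x component: f_1(F) = 11*v^2 + 4; d F_1 = (0) du + (6*v) dv
  For the y component: f_2(F) = 9*v^2; d F_2 = (0) du + (4*v) dv
Combining and collecting du, dv coefficients:
  coeff of du: 0
  coeff of dv: 102*v^3 + 24*v
F^* omega = (102*v^3 + 24*v) dv.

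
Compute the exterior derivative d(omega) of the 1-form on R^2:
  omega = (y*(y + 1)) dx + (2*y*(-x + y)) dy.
d(omega) = (-4*y - 1) dx ∧ dy

For a 1-form omega = sum_i f_i dx_i, the exterior derivative is
  d(omega) = sum_{i < j} (∂f_j/∂x_i - ∂f_i/∂x_j) dx_i ∧ dx_j.
  coefficient of dx ∧ dy: ∂f_2/∂x - ∂f_1/∂y = ∂(2*y*(-x + y))/∂x - ∂(y*(y + 1))/∂y = -4*y - 1
Assembling: d(omega) = (-4*y - 1) dx ∧ dy.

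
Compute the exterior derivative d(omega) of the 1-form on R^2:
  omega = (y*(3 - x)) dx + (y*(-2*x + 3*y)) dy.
d(omega) = (x - 2*y - 3) dx ∧ dy

For a 1-form omega = sum_i f_i dx_i, the exterior derivative is
  d(omega) = sum_{i < j} (∂f_j/∂x_i - ∂f_i/∂x_j) dx_i ∧ dx_j.
  coefficient of dx ∧ dy: ∂f_2/∂x - ∂f_1/∂y = ∂(y*(-2*x + 3*y))/∂x - ∂(y*(3 - x))/∂y = x - 2*y - 3
Assembling: d(omega) = (x - 2*y - 3) dx ∧ dy.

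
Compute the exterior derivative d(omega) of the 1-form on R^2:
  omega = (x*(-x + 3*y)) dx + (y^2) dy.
d(omega) = (-3*x) dx ∧ dy

For a 1-form omega = sum_i f_i dx_i, the exterior derivative is
  d(omega) = sum_{i < j} (∂f_j/∂x_i - ∂f_i/∂x_j) dx_i ∧ dx_j.
  coefficient of dx ∧ dy: ∂f_2/∂x - ∂f_1/∂y = ∂(y^2)/∂x - ∂(x*(-x + 3*y))/∂y = -3*x
Assembling: d(omega) = (-3*x) dx ∧ dy.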